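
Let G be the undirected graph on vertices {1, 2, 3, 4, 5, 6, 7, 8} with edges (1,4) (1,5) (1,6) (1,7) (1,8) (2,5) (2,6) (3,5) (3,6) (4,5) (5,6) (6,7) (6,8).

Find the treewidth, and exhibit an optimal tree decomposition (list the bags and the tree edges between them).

Treewidth 2.
Bags: B1 = {3, 5, 6}  B2 = {1, 5, 6}  B3 = {2, 5, 6}  B4 = {1, 6, 7}  B5 = {1, 4, 5}  B6 = {1, 6, 8}
Tree: B1–B2, B1–B3, B2–B4, B2–B5, B4–B6

Every bag has size at most 3, so the width is 3 − 1 = 2 and tw(G) ≤ 2. On the other hand G contains the 3-clique {1, 4, 5}. A clique must lie in a single bag of any decomposition, so no decomposition can have width below 2. Hence tw(G) = 2 exactly.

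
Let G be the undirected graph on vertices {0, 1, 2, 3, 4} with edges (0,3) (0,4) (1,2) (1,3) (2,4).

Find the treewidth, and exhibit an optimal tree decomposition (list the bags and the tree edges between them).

Treewidth 2.
One optimal decomposition is:
Bags: B1 = {1, 2, 3}  B2 = {2, 3, 4}  B3 = {0, 3, 4}
Tree: B1–B2, B2–B3

Each bag holds 3 vertices, so the decomposition has width 2, which upper-bounds the treewidth. Since 3–1–2–4–0–3 is a cycle in G, G is not acyclic. Forests are exactly the graphs of treewidth ≤ 1, so tw(G) ≥ 2. Hence tw(G) = 2 exactly.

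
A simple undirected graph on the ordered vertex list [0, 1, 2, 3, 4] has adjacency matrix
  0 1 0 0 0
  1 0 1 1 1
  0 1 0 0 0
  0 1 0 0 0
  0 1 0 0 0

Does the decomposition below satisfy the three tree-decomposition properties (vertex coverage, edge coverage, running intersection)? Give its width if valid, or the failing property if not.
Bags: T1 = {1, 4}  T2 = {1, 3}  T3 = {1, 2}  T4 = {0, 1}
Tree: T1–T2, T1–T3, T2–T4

Every vertex of G appears in some bag (union = {0, 1, 2, 3, 4}); every edge is covered by a bag; and for each vertex v the set of bags containing v is connected in the bag tree. The decomposition is therefore valid. The largest bag has 2 vertices, so the width is 1.

Yes; width 1.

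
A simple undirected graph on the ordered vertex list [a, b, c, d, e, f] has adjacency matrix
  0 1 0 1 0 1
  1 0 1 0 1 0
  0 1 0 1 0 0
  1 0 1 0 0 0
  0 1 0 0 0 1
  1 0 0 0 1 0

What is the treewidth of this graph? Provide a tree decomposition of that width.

Every bag has size at most 3, so the width is 3 − 1 = 2 and tw(G) ≤ 2. For the lower bound, G contains the cycle c–d–a–b–c, so G is not a forest; only forests have treewidth ≤ 1, hence tw(G) ≥ 2. Hence tw(G) = 2 exactly.

Treewidth 2.
Bags: B1 = {b, c, d}  B2 = {a, b, d}  B3 = {a, b, e}  B4 = {a, e, f}
Tree: B1–B2, B2–B3, B3–B4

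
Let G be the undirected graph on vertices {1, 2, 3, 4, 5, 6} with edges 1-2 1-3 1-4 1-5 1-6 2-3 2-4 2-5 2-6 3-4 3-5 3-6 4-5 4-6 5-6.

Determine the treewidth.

A width-5 tree decomposition is:
Bags: B1 = {1, 2, 3, 4, 5, 6}
Tree: (single bag)
With just one bag of size 6, the width is 6 − 1 = 5, so tw(G) ≤ 5. For the lower bound, the 6 vertices {1, 2, 3, 4, 5, 6} are pairwise adjacent, and any tree decomposition puts a clique entirely inside one bag — forcing width ≥ 5. Therefore the treewidth is 5.

5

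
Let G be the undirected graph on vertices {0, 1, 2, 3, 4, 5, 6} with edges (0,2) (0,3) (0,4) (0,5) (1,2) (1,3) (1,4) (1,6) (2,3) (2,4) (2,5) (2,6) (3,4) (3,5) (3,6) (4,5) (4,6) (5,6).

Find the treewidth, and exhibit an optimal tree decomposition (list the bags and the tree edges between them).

The largest bag has 5 vertices, giving width 4; this decomposition certifies tw(G) ≤ 4. Conversely, {1, 2, 3, 4, 6} is a clique of size 5, and the vertices of any clique must share a bag in every tree decomposition; so some bag has ≥ 5 vertices and tw(G) ≥ 4. Therefore the treewidth is 4.

Treewidth 4.
One optimal decomposition is:
Bags: B1 = {2, 3, 4, 5, 6}  B2 = {0, 2, 3, 4, 5}  B3 = {1, 2, 3, 4, 6}
Tree: B1–B2, B1–B3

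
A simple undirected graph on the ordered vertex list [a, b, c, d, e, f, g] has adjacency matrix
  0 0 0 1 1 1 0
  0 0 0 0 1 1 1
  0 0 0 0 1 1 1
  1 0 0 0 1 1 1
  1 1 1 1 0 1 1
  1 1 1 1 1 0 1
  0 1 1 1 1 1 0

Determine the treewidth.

A width-3 tree decomposition is:
Bags: B1 = {d, e, f, g}  B2 = {b, e, f, g}  B3 = {c, e, f, g}  B4 = {a, d, e, f}
Tree: B1–B2, B1–B3, B1–B4
Every bag has size at most 4, so the width is 4 − 1 = 3 and tw(G) ≤ 3. For the lower bound, the 4 vertices {d, e, f, g} are pairwise adjacent, and any tree decomposition puts a clique entirely inside one bag — forcing width ≥ 3. Combining the bounds, tw(G) = 3.

3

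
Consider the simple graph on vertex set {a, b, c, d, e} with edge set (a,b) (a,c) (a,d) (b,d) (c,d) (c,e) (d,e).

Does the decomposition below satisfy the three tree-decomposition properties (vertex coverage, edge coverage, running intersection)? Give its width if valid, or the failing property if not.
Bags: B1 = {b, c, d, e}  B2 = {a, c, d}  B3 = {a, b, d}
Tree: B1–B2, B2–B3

A tree decomposition must satisfy three properties: every vertex lies in some bag; for every edge, both endpoints lie together in some bag; and for every vertex, the bags containing it form a connected subtree. Here bags containing vertex b are not connected in the tree, so the decomposition is invalid.

No — bags containing vertex b are not connected in the tree.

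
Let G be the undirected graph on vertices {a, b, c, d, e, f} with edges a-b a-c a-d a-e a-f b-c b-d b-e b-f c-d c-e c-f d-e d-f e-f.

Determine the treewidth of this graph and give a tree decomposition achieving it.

Treewidth 5.
One such decomposition:
Bags: B1 = {a, b, c, d, e, f}
Tree: (single bag)

With just one bag of size 6, the width is 6 − 1 = 5, so tw(G) ≤ 5. For the lower bound, the 6 vertices {a, b, c, d, e, f} are pairwise adjacent, and any tree decomposition puts a clique entirely inside one bag — forcing width ≥ 5. Combining the bounds, tw(G) = 5.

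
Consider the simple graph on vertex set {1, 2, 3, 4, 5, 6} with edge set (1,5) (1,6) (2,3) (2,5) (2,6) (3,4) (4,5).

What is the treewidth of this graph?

A width-2 tree decomposition is:
Bags: B1 = {1, 2, 6}  B2 = {1, 2, 5}  B3 = {2, 3, 5}  B4 = {3, 4, 5}
Tree: B1–B2, B2–B3, B3–B4
The largest bag has 3 vertices, giving width 2; this decomposition certifies tw(G) ≤ 2. For the lower bound, G contains the cycle 6–1–5–2–6, so G is not a forest; only forests have treewidth ≤ 1, hence tw(G) ≥ 2. The upper and lower bounds meet at 2, so that is the treewidth.

2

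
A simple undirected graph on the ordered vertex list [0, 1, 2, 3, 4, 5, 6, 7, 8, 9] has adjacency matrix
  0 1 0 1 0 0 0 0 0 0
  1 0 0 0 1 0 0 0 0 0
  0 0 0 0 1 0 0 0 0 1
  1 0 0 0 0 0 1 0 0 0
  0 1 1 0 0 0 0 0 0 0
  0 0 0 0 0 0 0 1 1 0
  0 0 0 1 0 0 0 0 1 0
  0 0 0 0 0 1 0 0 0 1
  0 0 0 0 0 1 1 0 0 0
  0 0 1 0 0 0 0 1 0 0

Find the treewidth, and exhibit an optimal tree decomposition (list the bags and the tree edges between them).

Each bag holds 3 vertices, so the decomposition has width 2, which upper-bounds the treewidth. The edges 5–7–9–2–4–1–0–3–6–8–5 form a cycle, so G is not a tree and its treewidth is at least 2. Therefore the treewidth is 2.

Treewidth 2.
One optimal decomposition is:
Bags: B1 = {5, 7, 9}  B2 = {2, 5, 9}  B3 = {2, 4, 5}  B4 = {1, 4, 5}  B5 = {0, 1, 5}  B6 = {0, 3, 5}  B7 = {3, 5, 6}  B8 = {5, 6, 8}
Tree: B1–B2, B2–B3, B3–B4, B4–B5, B5–B6, B6–B7, B7–B8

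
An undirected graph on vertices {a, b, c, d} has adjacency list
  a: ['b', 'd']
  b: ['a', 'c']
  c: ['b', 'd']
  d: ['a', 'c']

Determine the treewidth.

A width-2 tree decomposition is:
Bags: B1 = {a, b, c}  B2 = {a, c, d}
Tree: B1–B2
Each bag holds 3 vertices, so the decomposition has width 2, which upper-bounds the treewidth. For the lower bound, G contains the cycle c–b–a–d–c, so G is not a forest; only forests have treewidth ≤ 1, hence tw(G) ≥ 2. The upper and lower bounds meet at 2, so that is the treewidth.

2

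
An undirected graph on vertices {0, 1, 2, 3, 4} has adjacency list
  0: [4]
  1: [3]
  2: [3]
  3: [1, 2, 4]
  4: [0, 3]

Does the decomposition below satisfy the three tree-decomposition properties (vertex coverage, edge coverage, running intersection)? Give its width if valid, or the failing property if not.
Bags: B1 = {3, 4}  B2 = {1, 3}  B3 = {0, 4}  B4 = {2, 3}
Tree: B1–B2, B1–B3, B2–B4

Yes; width 1.

Checking the three conditions: (i) the bags cover all of {0, 1, 2, 3, 4}; (ii) for each edge, some bag contains both endpoints; (iii) the bags containing any fixed vertex form a subtree. All hold, so the decomposition is valid with width 2 − 1 = 1.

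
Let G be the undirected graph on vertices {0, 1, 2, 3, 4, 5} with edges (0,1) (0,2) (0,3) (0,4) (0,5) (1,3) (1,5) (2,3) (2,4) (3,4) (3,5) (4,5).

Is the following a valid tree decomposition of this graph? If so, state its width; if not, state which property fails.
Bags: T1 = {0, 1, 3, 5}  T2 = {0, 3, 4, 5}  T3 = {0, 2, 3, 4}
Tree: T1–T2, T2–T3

Yes; width 3.

Every vertex of G appears in some bag (union = {0, 1, 2, 3, 4, 5}); every edge is covered by a bag; and for each vertex v the set of bags containing v is connected in the bag tree. The decomposition is therefore valid. The largest bag has 4 vertices, so the width is 3.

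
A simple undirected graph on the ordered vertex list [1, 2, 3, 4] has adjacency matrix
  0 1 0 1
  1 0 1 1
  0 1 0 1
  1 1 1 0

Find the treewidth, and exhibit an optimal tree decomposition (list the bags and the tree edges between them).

Treewidth 2.
One such decomposition:
Bags: B1 = {1, 2, 4}  B2 = {2, 3, 4}
Tree: B1–B2

Each bag holds 3 vertices, so the decomposition has width 2, which upper-bounds the treewidth. Conversely, {1, 2, 4} is a clique of size 3, and the vertices of any clique must share a bag in every tree decomposition; so some bag has ≥ 3 vertices and tw(G) ≥ 2. Hence tw(G) = 2 exactly.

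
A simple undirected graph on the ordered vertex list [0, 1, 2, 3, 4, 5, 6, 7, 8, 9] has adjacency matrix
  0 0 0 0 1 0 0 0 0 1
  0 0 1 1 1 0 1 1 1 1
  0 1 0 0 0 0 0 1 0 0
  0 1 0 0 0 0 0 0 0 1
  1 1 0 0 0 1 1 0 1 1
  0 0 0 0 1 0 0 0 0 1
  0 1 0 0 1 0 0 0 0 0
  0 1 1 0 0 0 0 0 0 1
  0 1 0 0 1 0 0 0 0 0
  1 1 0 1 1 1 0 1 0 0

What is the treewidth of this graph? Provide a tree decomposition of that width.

Treewidth 2.
One optimal decomposition is:
Bags: B1 = {1, 4, 9}  B2 = {1, 3, 9}  B3 = {0, 4, 9}  B4 = {1, 7, 9}  B5 = {1, 2, 7}  B6 = {4, 5, 9}  B7 = {1, 4, 8}  B8 = {1, 4, 6}
Tree: B1–B2, B1–B3, B2–B4, B4–B5, B3–B6, B1–B7, B1–B8

Each bag holds 3 vertices, so the decomposition has width 2, which upper-bounds the treewidth. Conversely, {0, 4, 9} is a clique of size 3, and the vertices of any clique must share a bag in every tree decomposition; so some bag has ≥ 3 vertices and tw(G) ≥ 2. Hence tw(G) = 2 exactly.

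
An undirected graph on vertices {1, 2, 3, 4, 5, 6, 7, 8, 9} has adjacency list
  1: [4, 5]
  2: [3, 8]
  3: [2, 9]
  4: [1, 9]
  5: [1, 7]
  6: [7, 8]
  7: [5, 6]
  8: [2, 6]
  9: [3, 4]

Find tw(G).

2

A width-2 tree decomposition is:
Bags: B1 = {6, 7, 8}  B2 = {2, 7, 8}  B3 = {2, 3, 7}  B4 = {3, 7, 9}  B5 = {4, 7, 9}  B6 = {1, 4, 7}  B7 = {1, 5, 7}
Tree: B1–B2, B2–B3, B3–B4, B4–B5, B5–B6, B6–B7
Each bag holds 3 vertices, so the decomposition has width 2, which upper-bounds the treewidth. Since 7–6–8–2–3–9–4–1–5–7 is a cycle in G, G is not acyclic. Forests are exactly the graphs of treewidth ≤ 1, so tw(G) ≥ 2. Therefore the treewidth is 2.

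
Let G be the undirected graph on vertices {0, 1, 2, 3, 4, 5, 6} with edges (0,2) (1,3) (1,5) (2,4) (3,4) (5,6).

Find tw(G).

A width-1 tree decomposition is:
Bags: B1 = {5, 6}  B2 = {1, 5}  B3 = {1, 3}  B4 = {3, 4}  B5 = {2, 4}  B6 = {0, 2}
Tree: B1–B2, B2–B3, B3–B4, B4–B5, B5–B6
Each bag holds 2 vertices, so the decomposition has width 1, which upper-bounds the treewidth. G has an edge, so its treewidth is at least 1. Hence tw(G) = 1 exactly.

1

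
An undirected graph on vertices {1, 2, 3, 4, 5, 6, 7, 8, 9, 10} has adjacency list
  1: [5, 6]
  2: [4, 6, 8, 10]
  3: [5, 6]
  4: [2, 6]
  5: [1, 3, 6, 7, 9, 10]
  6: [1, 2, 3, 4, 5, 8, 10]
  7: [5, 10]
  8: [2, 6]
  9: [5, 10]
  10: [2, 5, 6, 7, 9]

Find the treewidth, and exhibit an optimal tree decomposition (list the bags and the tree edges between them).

The largest bag has 3 vertices, giving width 2; this decomposition certifies tw(G) ≤ 2. For the lower bound, the 3 vertices {5, 9, 10} are pairwise adjacent, and any tree decomposition puts a clique entirely inside one bag — forcing width ≥ 2. Therefore the treewidth is 2.

Treewidth 2.
One optimal decomposition is:
Bags: B1 = {5, 7, 10}  B2 = {5, 9, 10}  B3 = {5, 6, 10}  B4 = {2, 6, 10}  B5 = {2, 4, 6}  B6 = {3, 5, 6}  B7 = {2, 6, 8}  B8 = {1, 5, 6}
Tree: B1–B2, B2–B3, B3–B4, B4–B5, B3–B6, B4–B7, B6–B8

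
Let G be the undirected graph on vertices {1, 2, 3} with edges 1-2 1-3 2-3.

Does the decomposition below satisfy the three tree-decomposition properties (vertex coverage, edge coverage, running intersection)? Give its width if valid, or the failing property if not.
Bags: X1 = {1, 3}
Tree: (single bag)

No — vertex 2 appears in no bag.

A tree decomposition must satisfy three properties: every vertex lies in some bag; for every edge, both endpoints lie together in some bag; and for every vertex, the bags containing it form a connected subtree. Here vertex 2 appears in no bag, so the decomposition is invalid.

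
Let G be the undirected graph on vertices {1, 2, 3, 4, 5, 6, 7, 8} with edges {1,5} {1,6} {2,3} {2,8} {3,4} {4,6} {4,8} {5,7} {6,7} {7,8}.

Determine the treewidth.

A width-2 tree decomposition is:
Bags: B1 = {1, 5, 6}  B2 = {5, 6, 7}  B3 = {4, 6, 7}  B4 = {4, 7, 8}  B5 = {3, 4, 8}  B6 = {2, 3, 8}
Tree: B1–B2, B2–B3, B3–B4, B4–B5, B5–B6
Every bag has size at most 3, so the width is 3 − 1 = 2 and tw(G) ≤ 2. The edges 1–5–7–6–1 form a cycle, so G is not a tree and its treewidth is at least 2. Therefore the treewidth is 2.

2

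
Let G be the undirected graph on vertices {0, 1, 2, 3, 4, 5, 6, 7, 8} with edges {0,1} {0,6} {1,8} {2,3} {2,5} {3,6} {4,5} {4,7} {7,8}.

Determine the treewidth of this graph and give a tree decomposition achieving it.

Treewidth 2.
One optimal decomposition is:
Bags: B1 = {2, 3, 6}  B2 = {2, 5, 6}  B3 = {4, 5, 6}  B4 = {4, 6, 7}  B5 = {6, 7, 8}  B6 = {1, 6, 8}  B7 = {0, 1, 6}
Tree: B1–B2, B2–B3, B3–B4, B4–B5, B5–B6, B6–B7

The largest bag has 3 vertices, giving width 2; this decomposition certifies tw(G) ≤ 2. The edges 6–3–2–5–4–7–8–1–0–6 form a cycle, so G is not a tree and its treewidth is at least 2. Combining the bounds, tw(G) = 2.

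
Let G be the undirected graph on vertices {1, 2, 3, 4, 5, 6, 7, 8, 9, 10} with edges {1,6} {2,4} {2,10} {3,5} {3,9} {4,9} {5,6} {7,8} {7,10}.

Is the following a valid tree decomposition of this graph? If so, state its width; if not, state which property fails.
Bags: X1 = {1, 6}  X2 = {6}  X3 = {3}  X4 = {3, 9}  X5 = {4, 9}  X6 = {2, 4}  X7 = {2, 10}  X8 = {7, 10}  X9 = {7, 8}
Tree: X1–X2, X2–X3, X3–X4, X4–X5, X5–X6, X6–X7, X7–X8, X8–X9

A tree decomposition must satisfy three properties: every vertex lies in some bag; for every edge, both endpoints lie together in some bag; and for every vertex, the bags containing it form a connected subtree. Here vertex 5 appears in no bag, so the decomposition is invalid.

No — vertex 5 appears in no bag.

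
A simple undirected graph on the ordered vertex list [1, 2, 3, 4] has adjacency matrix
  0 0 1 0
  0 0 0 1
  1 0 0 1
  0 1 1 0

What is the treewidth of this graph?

A width-1 tree decomposition is:
Bags: B1 = {1, 3}  B2 = {3, 4}  B3 = {2, 4}
Tree: B1–B2, B2–B3
Each bag holds 2 vertices, so the decomposition has width 1, which upper-bounds the treewidth. Since G has at least one edge (e.g. 1–3), it is not an edgeless graph, so tw(G) ≥ 1. Hence tw(G) = 1 exactly.

1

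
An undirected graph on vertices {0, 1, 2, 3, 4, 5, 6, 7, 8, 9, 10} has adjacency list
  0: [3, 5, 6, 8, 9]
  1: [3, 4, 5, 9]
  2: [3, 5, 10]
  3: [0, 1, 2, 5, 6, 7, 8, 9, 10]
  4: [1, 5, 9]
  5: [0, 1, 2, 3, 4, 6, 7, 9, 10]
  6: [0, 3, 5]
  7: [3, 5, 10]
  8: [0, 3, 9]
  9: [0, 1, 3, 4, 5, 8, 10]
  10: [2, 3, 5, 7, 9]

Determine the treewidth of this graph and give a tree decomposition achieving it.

Treewidth 3.
Bags: B1 = {1, 3, 5, 9}  B2 = {0, 3, 5, 9}  B3 = {0, 3, 8, 9}  B4 = {3, 5, 9, 10}  B5 = {2, 3, 5, 10}  B6 = {1, 4, 5, 9}  B7 = {0, 3, 5, 6}  B8 = {3, 5, 7, 10}
Tree: B1–B2, B2–B3, B1–B4, B4–B5, B1–B6, B2–B7, B5–B8

The largest bag has 4 vertices, giving width 3; this decomposition certifies tw(G) ≤ 3. On the other hand G contains the 4-clique {0, 3, 8, 9}. A clique must lie in a single bag of any decomposition, so no decomposition can have width below 3. The upper and lower bounds meet at 3, so that is the treewidth.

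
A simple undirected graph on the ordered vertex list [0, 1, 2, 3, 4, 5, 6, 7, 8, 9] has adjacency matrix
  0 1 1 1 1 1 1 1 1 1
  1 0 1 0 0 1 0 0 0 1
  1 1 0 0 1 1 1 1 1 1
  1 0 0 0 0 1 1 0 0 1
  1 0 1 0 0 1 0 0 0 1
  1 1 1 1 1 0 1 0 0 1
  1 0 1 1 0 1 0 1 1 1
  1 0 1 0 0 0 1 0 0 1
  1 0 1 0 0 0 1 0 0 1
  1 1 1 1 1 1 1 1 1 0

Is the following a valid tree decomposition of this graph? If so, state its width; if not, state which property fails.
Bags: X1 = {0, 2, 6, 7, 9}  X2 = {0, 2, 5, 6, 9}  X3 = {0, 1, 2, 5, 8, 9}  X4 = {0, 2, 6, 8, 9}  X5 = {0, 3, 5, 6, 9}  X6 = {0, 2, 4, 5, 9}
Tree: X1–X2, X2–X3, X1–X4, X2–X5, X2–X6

No — bags containing vertex 8 are not connected in the tree.

A tree decomposition must satisfy three properties: every vertex lies in some bag; for every edge, both endpoints lie together in some bag; and for every vertex, the bags containing it form a connected subtree. Here bags containing vertex 8 are not connected in the tree, so the decomposition is invalid.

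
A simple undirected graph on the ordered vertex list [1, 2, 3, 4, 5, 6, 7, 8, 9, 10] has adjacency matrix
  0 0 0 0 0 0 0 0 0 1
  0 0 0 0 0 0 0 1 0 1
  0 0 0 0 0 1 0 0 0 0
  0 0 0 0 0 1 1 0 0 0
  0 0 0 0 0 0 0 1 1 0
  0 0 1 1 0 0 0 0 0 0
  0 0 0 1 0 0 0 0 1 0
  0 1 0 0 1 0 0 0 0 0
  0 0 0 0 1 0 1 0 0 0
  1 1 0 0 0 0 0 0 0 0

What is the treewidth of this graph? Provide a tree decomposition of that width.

Each bag holds 2 vertices, so the decomposition has width 1, which upper-bounds the treewidth. Since G has at least one edge (e.g. 1–10), it is not an edgeless graph, so tw(G) ≥ 1. Therefore the treewidth is 1.

Treewidth 1.
Bags: B1 = {1, 10}  B2 = {2, 10}  B3 = {2, 8}  B4 = {5, 8}  B5 = {5, 9}  B6 = {7, 9}  B7 = {4, 7}  B8 = {4, 6}  B9 = {3, 6}
Tree: B1–B2, B2–B3, B3–B4, B4–B5, B5–B6, B6–B7, B7–B8, B8–B9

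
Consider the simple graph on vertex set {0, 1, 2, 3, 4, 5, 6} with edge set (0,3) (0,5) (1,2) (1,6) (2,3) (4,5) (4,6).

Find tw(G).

A width-2 tree decomposition is:
Bags: B1 = {0, 3, 5}  B2 = {2, 3, 5}  B3 = {1, 2, 5}  B4 = {1, 5, 6}  B5 = {4, 5, 6}
Tree: B1–B2, B2–B3, B3–B4, B4–B5
Each bag holds 3 vertices, so the decomposition has width 2, which upper-bounds the treewidth. Since 5–0–3–2–1–6–4–5 is a cycle in G, G is not acyclic. Forests are exactly the graphs of treewidth ≤ 1, so tw(G) ≥ 2. Combining the bounds, tw(G) = 2.

2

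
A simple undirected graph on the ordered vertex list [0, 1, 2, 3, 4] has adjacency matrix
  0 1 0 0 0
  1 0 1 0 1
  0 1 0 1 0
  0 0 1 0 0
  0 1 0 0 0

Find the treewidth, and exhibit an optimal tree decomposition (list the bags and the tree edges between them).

The largest bag has 2 vertices, giving width 1; this decomposition certifies tw(G) ≤ 1. G has an edge, so its treewidth is at least 1. Therefore the treewidth is 1.

Treewidth 1.
One such decomposition:
Bags: B1 = {2, 3}  B2 = {1, 2}  B3 = {0, 1}  B4 = {1, 4}
Tree: B1–B2, B2–B3, B3–B4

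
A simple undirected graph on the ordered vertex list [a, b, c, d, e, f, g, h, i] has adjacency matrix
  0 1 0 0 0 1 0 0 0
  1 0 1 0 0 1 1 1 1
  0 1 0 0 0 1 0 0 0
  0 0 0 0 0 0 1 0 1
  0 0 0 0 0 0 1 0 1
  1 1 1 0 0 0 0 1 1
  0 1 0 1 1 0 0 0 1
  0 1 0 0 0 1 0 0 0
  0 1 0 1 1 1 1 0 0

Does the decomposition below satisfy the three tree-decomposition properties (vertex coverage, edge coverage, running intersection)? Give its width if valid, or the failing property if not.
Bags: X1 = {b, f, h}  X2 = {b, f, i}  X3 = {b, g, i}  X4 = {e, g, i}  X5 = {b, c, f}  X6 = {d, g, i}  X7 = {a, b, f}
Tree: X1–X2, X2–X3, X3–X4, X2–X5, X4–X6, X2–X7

Checking the three conditions: (i) the bags cover all of {a, b, c, d, e, f, g, h, i}; (ii) for each edge, some bag contains both endpoints; (iii) the bags containing any fixed vertex form a subtree. All hold, so the decomposition is valid with width 3 − 1 = 2.

Yes; width 2.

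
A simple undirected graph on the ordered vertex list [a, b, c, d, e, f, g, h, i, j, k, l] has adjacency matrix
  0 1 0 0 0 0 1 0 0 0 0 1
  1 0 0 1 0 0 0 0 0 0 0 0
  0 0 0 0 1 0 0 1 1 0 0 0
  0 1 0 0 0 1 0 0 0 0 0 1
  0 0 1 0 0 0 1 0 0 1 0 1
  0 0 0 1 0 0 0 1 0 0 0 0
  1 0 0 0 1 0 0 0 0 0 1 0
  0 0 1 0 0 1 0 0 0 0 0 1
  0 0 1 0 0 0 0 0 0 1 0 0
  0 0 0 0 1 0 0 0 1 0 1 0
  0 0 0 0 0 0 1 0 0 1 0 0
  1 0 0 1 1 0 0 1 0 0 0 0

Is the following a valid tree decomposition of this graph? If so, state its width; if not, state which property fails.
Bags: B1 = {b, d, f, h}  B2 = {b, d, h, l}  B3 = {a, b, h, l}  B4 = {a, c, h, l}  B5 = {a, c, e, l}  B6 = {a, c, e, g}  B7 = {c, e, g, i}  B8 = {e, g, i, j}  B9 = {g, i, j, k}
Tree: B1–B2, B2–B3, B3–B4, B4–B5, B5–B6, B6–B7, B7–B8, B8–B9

Yes; width 3.

Checking the three conditions: (i) the bags cover all of {a, b, c, d, e, f, g, h, i, j, k, l}; (ii) for each edge, some bag contains both endpoints; (iii) the bags containing any fixed vertex form a subtree. All hold, so the decomposition is valid with width 4 − 1 = 3.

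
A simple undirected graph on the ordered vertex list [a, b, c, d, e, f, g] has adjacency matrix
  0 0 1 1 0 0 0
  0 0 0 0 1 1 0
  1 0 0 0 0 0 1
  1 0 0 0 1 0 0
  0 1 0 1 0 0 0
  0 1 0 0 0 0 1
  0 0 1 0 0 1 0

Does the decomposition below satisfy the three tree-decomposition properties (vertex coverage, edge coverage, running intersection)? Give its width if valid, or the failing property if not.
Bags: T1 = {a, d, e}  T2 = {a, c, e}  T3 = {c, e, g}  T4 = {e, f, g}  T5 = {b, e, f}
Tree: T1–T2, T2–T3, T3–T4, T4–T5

Yes; width 2.

Checking the three conditions: (i) the bags cover all of {a, b, c, d, e, f, g}; (ii) for each edge, some bag contains both endpoints; (iii) the bags containing any fixed vertex form a subtree. All hold, so the decomposition is valid with width 3 − 1 = 2.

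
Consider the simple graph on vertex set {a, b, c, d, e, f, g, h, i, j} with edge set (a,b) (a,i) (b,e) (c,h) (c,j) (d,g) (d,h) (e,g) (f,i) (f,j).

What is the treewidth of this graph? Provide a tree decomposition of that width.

The largest bag has 3 vertices, giving width 2; this decomposition certifies tw(G) ≤ 2. The edges f–j–c–h–d–g–e–b–a–i–f form a cycle, so G is not a tree and its treewidth is at least 2. Therefore the treewidth is 2.

Treewidth 2.
One such decomposition:
Bags: B1 = {c, f, j}  B2 = {c, f, h}  B3 = {d, f, h}  B4 = {d, f, g}  B5 = {e, f, g}  B6 = {b, e, f}  B7 = {a, b, f}  B8 = {a, f, i}
Tree: B1–B2, B2–B3, B3–B4, B4–B5, B5–B6, B6–B7, B7–B8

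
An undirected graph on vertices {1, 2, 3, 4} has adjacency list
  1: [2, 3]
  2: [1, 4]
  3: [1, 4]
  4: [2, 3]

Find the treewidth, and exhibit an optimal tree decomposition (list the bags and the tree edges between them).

Every bag has size at most 3, so the width is 3 − 1 = 2 and tw(G) ≤ 2. For the lower bound, G contains the cycle 4–3–1–2–4, so G is not a forest; only forests have treewidth ≤ 1, hence tw(G) ≥ 2. Therefore the treewidth is 2.

Treewidth 2.
Bags: B1 = {1, 3, 4}  B2 = {1, 2, 4}
Tree: B1–B2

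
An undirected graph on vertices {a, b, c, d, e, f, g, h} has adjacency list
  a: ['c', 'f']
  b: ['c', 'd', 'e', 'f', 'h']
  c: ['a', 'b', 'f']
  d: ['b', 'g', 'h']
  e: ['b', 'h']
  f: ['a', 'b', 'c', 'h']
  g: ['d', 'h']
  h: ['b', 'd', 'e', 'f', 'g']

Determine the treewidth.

A width-2 tree decomposition is:
Bags: B1 = {b, e, h}  B2 = {b, d, h}  B3 = {b, f, h}  B4 = {d, g, h}  B5 = {b, c, f}  B6 = {a, c, f}
Tree: B1–B2, B1–B3, B2–B4, B3–B5, B5–B6
The largest bag has 3 vertices, giving width 2; this decomposition certifies tw(G) ≤ 2. On the other hand G contains the 3-clique {d, g, h}. A clique must lie in a single bag of any decomposition, so no decomposition can have width below 2. Hence tw(G) = 2 exactly.

2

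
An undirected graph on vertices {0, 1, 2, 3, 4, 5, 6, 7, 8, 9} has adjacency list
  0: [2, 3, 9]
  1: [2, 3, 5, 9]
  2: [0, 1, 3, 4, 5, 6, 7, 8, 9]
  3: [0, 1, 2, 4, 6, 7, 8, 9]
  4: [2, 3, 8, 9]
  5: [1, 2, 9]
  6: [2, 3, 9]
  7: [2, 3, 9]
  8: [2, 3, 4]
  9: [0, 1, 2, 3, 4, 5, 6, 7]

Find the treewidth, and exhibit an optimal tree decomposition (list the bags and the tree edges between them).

Every bag has size at most 4, so the width is 4 − 1 = 3 and tw(G) ≤ 3. For the lower bound, the 4 vertices {2, 3, 4, 8} are pairwise adjacent, and any tree decomposition puts a clique entirely inside one bag — forcing width ≥ 3. Therefore the treewidth is 3.

Treewidth 3.
One optimal decomposition is:
Bags: B1 = {2, 3, 4, 9}  B2 = {2, 3, 4, 8}  B3 = {2, 3, 7, 9}  B4 = {1, 2, 3, 9}  B5 = {2, 3, 6, 9}  B6 = {1, 2, 5, 9}  B7 = {0, 2, 3, 9}
Tree: B1–B2, B1–B3, B3–B4, B1–B5, B4–B6, B3–B7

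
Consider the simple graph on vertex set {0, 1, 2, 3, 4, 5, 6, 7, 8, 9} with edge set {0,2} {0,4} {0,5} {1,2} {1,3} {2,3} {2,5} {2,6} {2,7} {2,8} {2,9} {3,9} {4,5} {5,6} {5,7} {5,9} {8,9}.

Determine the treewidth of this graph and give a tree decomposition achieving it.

Each bag holds 3 vertices, so the decomposition has width 2, which upper-bounds the treewidth. On the other hand G contains the 3-clique {2, 8, 9}. A clique must lie in a single bag of any decomposition, so no decomposition can have width below 2. The upper and lower bounds meet at 2, so that is the treewidth.

Treewidth 2.
One such decomposition:
Bags: B1 = {2, 3, 9}  B2 = {2, 8, 9}  B3 = {2, 5, 9}  B4 = {0, 2, 5}  B5 = {2, 5, 6}  B6 = {2, 5, 7}  B7 = {0, 4, 5}  B8 = {1, 2, 3}
Tree: B1–B2, B2–B3, B3–B4, B4–B5, B4–B6, B4–B7, B1–B8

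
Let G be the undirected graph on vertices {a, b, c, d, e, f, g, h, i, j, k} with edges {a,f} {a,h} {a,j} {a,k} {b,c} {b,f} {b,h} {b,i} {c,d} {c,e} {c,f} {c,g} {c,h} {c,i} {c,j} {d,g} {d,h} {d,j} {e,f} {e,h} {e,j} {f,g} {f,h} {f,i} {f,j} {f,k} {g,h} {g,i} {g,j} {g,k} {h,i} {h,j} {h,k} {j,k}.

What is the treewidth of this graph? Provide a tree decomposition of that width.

Treewidth 4.
One such decomposition:
Bags: B1 = {c, f, g, h, j}  B2 = {f, g, h, j, k}  B3 = {c, f, g, h, i}  B4 = {c, e, f, h, j}  B5 = {a, f, h, j, k}  B6 = {c, d, g, h, j}  B7 = {b, c, f, h, i}
Tree: B1–B2, B1–B3, B1–B4, B2–B5, B1–B6, B3–B7

The largest bag has 5 vertices, giving width 4; this decomposition certifies tw(G) ≤ 4. For the lower bound, the 5 vertices {c, d, g, h, j} are pairwise adjacent, and any tree decomposition puts a clique entirely inside one bag — forcing width ≥ 4. Hence tw(G) = 4 exactly.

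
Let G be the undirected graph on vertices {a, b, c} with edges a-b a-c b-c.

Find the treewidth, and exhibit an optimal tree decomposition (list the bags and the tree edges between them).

With just one bag of size 3, the width is 3 − 1 = 2, so tw(G) ≤ 2. For the lower bound, the 3 vertices {a, b, c} are pairwise adjacent, and any tree decomposition puts a clique entirely inside one bag — forcing width ≥ 2. Hence tw(G) = 2 exactly.

Treewidth 2.
One optimal decomposition is:
Bags: B1 = {a, b, c}
Tree: (single bag)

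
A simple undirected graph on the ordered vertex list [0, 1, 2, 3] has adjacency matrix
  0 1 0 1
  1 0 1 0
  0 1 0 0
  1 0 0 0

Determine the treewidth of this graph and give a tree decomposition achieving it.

Treewidth 1.
Bags: B1 = {1, 2}  B2 = {0, 1}  B3 = {0, 3}
Tree: B1–B2, B2–B3

Each bag holds 2 vertices, so the decomposition has width 1, which upper-bounds the treewidth. Any graph with an edge has treewidth ≥ 1, and G has the edge 1–2. Therefore the treewidth is 1.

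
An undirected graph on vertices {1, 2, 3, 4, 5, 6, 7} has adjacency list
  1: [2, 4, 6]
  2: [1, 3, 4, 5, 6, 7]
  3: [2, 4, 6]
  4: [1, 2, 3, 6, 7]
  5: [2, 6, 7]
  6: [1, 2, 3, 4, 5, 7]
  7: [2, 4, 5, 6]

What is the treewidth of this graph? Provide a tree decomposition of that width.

Treewidth 3.
One optimal decomposition is:
Bags: B1 = {2, 4, 6, 7}  B2 = {1, 2, 4, 6}  B3 = {2, 5, 6, 7}  B4 = {2, 3, 4, 6}
Tree: B1–B2, B1–B3, B2–B4

Every bag has size at most 4, so the width is 4 − 1 = 3 and tw(G) ≤ 3. On the other hand G contains the 4-clique {1, 2, 4, 6}. A clique must lie in a single bag of any decomposition, so no decomposition can have width below 3. Therefore the treewidth is 3.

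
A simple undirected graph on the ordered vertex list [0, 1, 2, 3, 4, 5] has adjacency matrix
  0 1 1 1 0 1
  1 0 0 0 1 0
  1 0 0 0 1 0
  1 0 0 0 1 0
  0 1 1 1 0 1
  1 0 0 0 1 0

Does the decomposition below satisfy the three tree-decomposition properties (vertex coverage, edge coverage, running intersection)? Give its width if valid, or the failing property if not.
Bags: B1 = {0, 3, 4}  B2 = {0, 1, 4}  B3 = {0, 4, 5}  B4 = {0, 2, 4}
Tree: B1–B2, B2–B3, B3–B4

Checking the three conditions: (i) the bags cover all of {0, 1, 2, 3, 4, 5}; (ii) for each edge, some bag contains both endpoints; (iii) the bags containing any fixed vertex form a subtree. All hold, so the decomposition is valid with width 3 − 1 = 2.

Yes; width 2.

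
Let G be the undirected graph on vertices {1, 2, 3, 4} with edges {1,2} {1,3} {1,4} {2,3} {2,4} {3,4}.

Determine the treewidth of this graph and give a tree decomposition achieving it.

Treewidth 3.
Bags: B1 = {1, 2, 3, 4}
Tree: (single bag)

A single bag containing all 4 vertices is trivially a valid decomposition of width 3. For the lower bound, the 4 vertices {1, 2, 3, 4} are pairwise adjacent, and any tree decomposition puts a clique entirely inside one bag — forcing width ≥ 3. Therefore the treewidth is 3.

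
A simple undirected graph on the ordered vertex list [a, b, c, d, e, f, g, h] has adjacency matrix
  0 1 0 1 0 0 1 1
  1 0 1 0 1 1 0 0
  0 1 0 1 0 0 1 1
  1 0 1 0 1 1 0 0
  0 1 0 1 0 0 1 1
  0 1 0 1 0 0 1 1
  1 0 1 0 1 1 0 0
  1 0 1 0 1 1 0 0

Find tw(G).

A width-4 tree decomposition is:
Bags: B1 = {a, c, e, f, h}  B2 = {a, b, c, e, f}  B3 = {a, c, e, f, g}  B4 = {a, c, d, e, f}
Tree: B1–B2, B2–B3, B3–B4
The largest bag has 5 vertices, giving width 4; this decomposition certifies tw(G) ≤ 4. For the lower bound: the 5 vertex sets {e,h}, {b,f}, {c,g}, {a}, {d} are disjoint, each induces a connected subgraph, and every pair is joined by at least one edge of G. Contracting each set to a single vertex therefore yields K_{5} as a minor, and since treewidth is minor-monotone, tw(G) ≥ tw(K_{5}) = 4. Hence tw(G) = 4 exactly.

4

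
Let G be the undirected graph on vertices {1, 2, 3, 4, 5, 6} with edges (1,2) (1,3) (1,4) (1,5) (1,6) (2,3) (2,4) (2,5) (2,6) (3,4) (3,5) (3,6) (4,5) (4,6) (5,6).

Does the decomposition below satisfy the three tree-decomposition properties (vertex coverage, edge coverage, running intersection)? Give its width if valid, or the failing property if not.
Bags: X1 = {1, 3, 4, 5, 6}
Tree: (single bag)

No — vertex 2 appears in no bag.

A tree decomposition must satisfy three properties: every vertex lies in some bag; for every edge, both endpoints lie together in some bag; and for every vertex, the bags containing it form a connected subtree. Here vertex 2 appears in no bag, so the decomposition is invalid.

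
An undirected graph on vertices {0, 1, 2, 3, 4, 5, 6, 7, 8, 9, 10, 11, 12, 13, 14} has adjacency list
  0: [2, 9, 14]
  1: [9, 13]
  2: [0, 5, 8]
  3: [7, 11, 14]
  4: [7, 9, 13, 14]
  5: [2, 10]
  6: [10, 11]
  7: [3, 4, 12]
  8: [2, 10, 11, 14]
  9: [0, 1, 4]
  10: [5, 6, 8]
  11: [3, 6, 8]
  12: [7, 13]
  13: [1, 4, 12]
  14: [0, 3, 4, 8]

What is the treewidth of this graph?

A width-3 tree decomposition is:
Bags: B1 = {1, 9, 12, 13}  B2 = {4, 9, 12, 13}  B3 = {4, 7, 9, 12}  B4 = {0, 4, 7, 9}  B5 = {0, 4, 7, 14}  B6 = {0, 3, 7, 14}  B7 = {0, 2, 3, 14}  B8 = {2, 3, 8, 14}  B9 = {2, 3, 8, 11}  B10 = {2, 5, 8, 11}  B11 = {5, 8, 10, 11}  B12 = {5, 6, 10, 11}
Tree: B1–B2, B2–B3, B3–B4, B4–B5, B5–B6, B6–B7, B7–B8, B8–B9, B9–B10, B10–B11, B11–B12
The largest bag has 4 vertices, giving width 3; this decomposition certifies tw(G) ≤ 3. For the lower bound: the 4 vertex sets {1,12,13}, {9}, {4}, {0,3,7,14} are disjoint, each induces a connected subgraph, and every pair is joined by at least one edge of G. Contracting each set to a single vertex therefore yields K_{4} as a minor, and since treewidth is minor-monotone, tw(G) ≥ tw(K_{4}) = 3. Combining the bounds, tw(G) = 3.

3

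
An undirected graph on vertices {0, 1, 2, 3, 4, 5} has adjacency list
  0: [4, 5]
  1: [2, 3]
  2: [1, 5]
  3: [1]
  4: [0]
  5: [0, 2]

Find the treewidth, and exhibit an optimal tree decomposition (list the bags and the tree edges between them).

The largest bag has 2 vertices, giving width 1; this decomposition certifies tw(G) ≤ 1. Any graph with an edge has treewidth ≥ 1, and G has the edge 4–0. Combining the bounds, tw(G) = 1.

Treewidth 1.
One such decomposition:
Bags: B1 = {0, 4}  B2 = {0, 5}  B3 = {2, 5}  B4 = {1, 2}  B5 = {1, 3}
Tree: B1–B2, B2–B3, B3–B4, B4–B5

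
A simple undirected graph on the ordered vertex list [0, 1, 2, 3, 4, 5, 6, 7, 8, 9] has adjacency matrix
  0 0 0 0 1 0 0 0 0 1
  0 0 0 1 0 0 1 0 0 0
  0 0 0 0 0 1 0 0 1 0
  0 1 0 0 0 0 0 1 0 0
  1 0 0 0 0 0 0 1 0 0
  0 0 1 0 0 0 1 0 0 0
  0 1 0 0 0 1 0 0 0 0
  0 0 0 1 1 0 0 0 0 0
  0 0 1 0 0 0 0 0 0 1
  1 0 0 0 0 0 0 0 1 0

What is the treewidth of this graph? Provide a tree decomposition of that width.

Each bag holds 3 vertices, so the decomposition has width 2, which upper-bounds the treewidth. Since 5–6–1–3–7–4–0–9–8–2–5 is a cycle in G, G is not acyclic. Forests are exactly the graphs of treewidth ≤ 1, so tw(G) ≥ 2. Hence tw(G) = 2 exactly.

Treewidth 2.
One optimal decomposition is:
Bags: B1 = {1, 5, 6}  B2 = {1, 3, 5}  B3 = {3, 5, 7}  B4 = {4, 5, 7}  B5 = {0, 4, 5}  B6 = {0, 5, 9}  B7 = {5, 8, 9}  B8 = {2, 5, 8}
Tree: B1–B2, B2–B3, B3–B4, B4–B5, B5–B6, B6–B7, B7–B8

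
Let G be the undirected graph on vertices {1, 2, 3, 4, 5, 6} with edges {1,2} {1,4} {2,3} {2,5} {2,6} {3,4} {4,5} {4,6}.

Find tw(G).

A width-2 tree decomposition is:
Bags: B1 = {2, 4, 6}  B2 = {1, 2, 4}  B3 = {2, 4, 5}  B4 = {2, 3, 4}
Tree: B1–B2, B2–B3, B3–B4
Every bag has size at most 3, so the width is 3 − 1 = 2 and tw(G) ≤ 2. The edges 4–6–2–1–4 form a cycle, so G is not a tree and its treewidth is at least 2. The upper and lower bounds meet at 2, so that is the treewidth.

2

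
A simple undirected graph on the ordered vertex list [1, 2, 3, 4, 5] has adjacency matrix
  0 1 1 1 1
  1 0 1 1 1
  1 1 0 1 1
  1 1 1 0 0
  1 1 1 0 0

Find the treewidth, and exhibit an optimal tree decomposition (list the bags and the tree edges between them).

Every bag has size at most 4, so the width is 4 − 1 = 3 and tw(G) ≤ 3. On the other hand G contains the 4-clique {1, 2, 3, 4}. A clique must lie in a single bag of any decomposition, so no decomposition can have width below 3. Combining the bounds, tw(G) = 3.

Treewidth 3.
Bags: B1 = {1, 2, 3, 4}  B2 = {1, 2, 3, 5}
Tree: B1–B2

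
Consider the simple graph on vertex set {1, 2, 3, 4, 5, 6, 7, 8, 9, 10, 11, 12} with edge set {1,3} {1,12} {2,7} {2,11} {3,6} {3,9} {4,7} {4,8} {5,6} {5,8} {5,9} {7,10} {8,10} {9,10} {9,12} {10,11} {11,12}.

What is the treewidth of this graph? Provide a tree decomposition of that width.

Treewidth 3.
Bags: B1 = {2, 4, 7, 11}  B2 = {4, 7, 10, 11}  B3 = {4, 8, 10, 11}  B4 = {8, 10, 11, 12}  B5 = {8, 9, 10, 12}  B6 = {5, 8, 9, 12}  B7 = {1, 5, 9, 12}  B8 = {1, 3, 5, 9}  B9 = {1, 3, 5, 6}
Tree: B1–B2, B2–B3, B3–B4, B4–B5, B5–B6, B6–B7, B7–B8, B8–B9

Every bag has size at most 4, so the width is 4 − 1 = 3 and tw(G) ≤ 3. For the lower bound: the 4 vertex sets {2,4,7}, {11}, {10}, {5,8,9,12} are disjoint, each induces a connected subgraph, and every pair is joined by at least one edge of G. Contracting each set to a single vertex therefore yields K_{4} as a minor, and since treewidth is minor-monotone, tw(G) ≥ tw(K_{4}) = 3. Therefore the treewidth is 3.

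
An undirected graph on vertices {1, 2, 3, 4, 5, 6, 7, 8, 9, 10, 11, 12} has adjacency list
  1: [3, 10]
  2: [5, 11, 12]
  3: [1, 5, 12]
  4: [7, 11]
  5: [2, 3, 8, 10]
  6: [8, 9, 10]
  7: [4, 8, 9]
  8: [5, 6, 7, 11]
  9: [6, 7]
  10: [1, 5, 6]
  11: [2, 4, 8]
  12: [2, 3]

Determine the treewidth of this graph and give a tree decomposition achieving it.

Treewidth 3.
One optimal decomposition is:
Bags: B1 = {4, 7, 9, 11}  B2 = {7, 8, 9, 11}  B3 = {6, 8, 9, 11}  B4 = {2, 6, 8, 11}  B5 = {2, 5, 6, 8}  B6 = {2, 5, 6, 10}  B7 = {2, 5, 10, 12}  B8 = {3, 5, 10, 12}  B9 = {1, 3, 10, 12}
Tree: B1–B2, B2–B3, B3–B4, B4–B5, B5–B6, B6–B7, B7–B8, B8–B9

The largest bag has 4 vertices, giving width 3; this decomposition certifies tw(G) ≤ 3. For the lower bound: the 4 vertex sets {4,7,9}, {11}, {8}, {2,5,6,10} are disjoint, each induces a connected subgraph, and every pair is joined by at least one edge of G. Contracting each set to a single vertex therefore yields K_{4} as a minor, and since treewidth is minor-monotone, tw(G) ≥ tw(K_{4}) = 3. Combining the bounds, tw(G) = 3.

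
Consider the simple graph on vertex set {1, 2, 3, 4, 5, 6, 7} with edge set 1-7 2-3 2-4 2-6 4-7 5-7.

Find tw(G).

1

A width-1 tree decomposition is:
Bags: B1 = {2, 3}  B2 = {2, 6}  B3 = {2, 4}  B4 = {4, 7}  B5 = {1, 7}  B6 = {5, 7}
Tree: B1–B2, B2–B3, B3–B4, B4–B5, B5–B6
The largest bag has 2 vertices, giving width 1; this decomposition certifies tw(G) ≤ 1. Since G has at least one edge (e.g. 2–3), it is not an edgeless graph, so tw(G) ≥ 1. The upper and lower bounds meet at 1, so that is the treewidth.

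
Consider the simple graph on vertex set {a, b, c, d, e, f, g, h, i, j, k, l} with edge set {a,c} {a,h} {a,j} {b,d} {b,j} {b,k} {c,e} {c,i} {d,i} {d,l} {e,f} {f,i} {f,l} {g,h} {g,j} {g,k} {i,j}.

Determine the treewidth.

A width-3 tree decomposition is:
Bags: B1 = {d, e, f, l}  B2 = {d, e, f, i}  B3 = {c, d, e, i}  B4 = {b, c, d, i}  B5 = {b, c, i, j}  B6 = {a, b, c, j}  B7 = {a, b, j, k}  B8 = {a, g, j, k}  B9 = {a, g, h, k}
Tree: B1–B2, B2–B3, B3–B4, B4–B5, B5–B6, B6–B7, B7–B8, B8–B9
Every bag has size at most 4, so the width is 4 − 1 = 3 and tw(G) ≤ 3. For the lower bound: the 4 vertex sets {e,f,l}, {d}, {i}, {a,b,c,j} are disjoint, each induces a connected subgraph, and every pair is joined by at least one edge of G. Contracting each set to a single vertex therefore yields K_{4} as a minor, and since treewidth is minor-monotone, tw(G) ≥ tw(K_{4}) = 3. Combining the bounds, tw(G) = 3.

3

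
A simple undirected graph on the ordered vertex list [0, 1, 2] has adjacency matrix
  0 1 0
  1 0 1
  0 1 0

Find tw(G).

A width-1 tree decomposition is:
Bags: B1 = {0, 1}  B2 = {1, 2}
Tree: B1–B2
Each bag holds 2 vertices, so the decomposition has width 1, which upper-bounds the treewidth. Any graph with an edge has treewidth ≥ 1, and G has the edge 1–0. Combining the bounds, tw(G) = 1.

1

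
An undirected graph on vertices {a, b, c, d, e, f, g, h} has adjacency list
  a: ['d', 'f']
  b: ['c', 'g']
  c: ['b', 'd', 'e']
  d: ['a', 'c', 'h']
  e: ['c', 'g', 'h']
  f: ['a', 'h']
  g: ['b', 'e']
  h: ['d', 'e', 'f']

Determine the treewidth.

2

A width-2 tree decomposition is:
Bags: B1 = {a, d, f}  B2 = {d, f, h}  B3 = {c, d, h}  B4 = {c, e, h}  B5 = {b, c, e}  B6 = {b, e, g}
Tree: B1–B2, B2–B3, B3–B4, B4–B5, B5–B6
Every bag has size at most 3, so the width is 3 − 1 = 2 and tw(G) ≤ 2. The edges a–f–h–d–a form a cycle, so G is not a tree and its treewidth is at least 2. Hence tw(G) = 2 exactly.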